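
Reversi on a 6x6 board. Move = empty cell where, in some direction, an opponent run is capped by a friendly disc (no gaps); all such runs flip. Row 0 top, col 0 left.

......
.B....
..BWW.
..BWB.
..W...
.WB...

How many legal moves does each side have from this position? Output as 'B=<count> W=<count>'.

Answer: B=5 W=9

Derivation:
-- B to move --
(1,2): flips 1 -> legal
(1,3): no bracket -> illegal
(1,4): flips 2 -> legal
(1,5): no bracket -> illegal
(2,5): flips 2 -> legal
(3,1): no bracket -> illegal
(3,5): no bracket -> illegal
(4,0): no bracket -> illegal
(4,1): no bracket -> illegal
(4,3): no bracket -> illegal
(4,4): flips 1 -> legal
(5,0): flips 1 -> legal
(5,3): no bracket -> illegal
B mobility = 5
-- W to move --
(0,0): flips 2 -> legal
(0,1): no bracket -> illegal
(0,2): no bracket -> illegal
(1,0): no bracket -> illegal
(1,2): flips 2 -> legal
(1,3): no bracket -> illegal
(2,0): no bracket -> illegal
(2,1): flips 1 -> legal
(2,5): no bracket -> illegal
(3,1): flips 1 -> legal
(3,5): flips 1 -> legal
(4,1): flips 1 -> legal
(4,3): no bracket -> illegal
(4,4): flips 1 -> legal
(4,5): flips 1 -> legal
(5,3): flips 1 -> legal
W mobility = 9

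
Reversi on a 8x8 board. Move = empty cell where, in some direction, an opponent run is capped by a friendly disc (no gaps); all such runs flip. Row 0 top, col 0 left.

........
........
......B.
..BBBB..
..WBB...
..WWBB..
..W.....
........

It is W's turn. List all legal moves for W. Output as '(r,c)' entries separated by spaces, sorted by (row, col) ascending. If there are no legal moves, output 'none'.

Answer: (1,7) (2,2) (2,3) (2,4) (2,5) (4,5) (5,6)

Derivation:
(1,5): no bracket -> illegal
(1,6): no bracket -> illegal
(1,7): flips 3 -> legal
(2,1): no bracket -> illegal
(2,2): flips 1 -> legal
(2,3): flips 2 -> legal
(2,4): flips 1 -> legal
(2,5): flips 2 -> legal
(2,7): no bracket -> illegal
(3,1): no bracket -> illegal
(3,6): no bracket -> illegal
(3,7): no bracket -> illegal
(4,1): no bracket -> illegal
(4,5): flips 2 -> legal
(4,6): no bracket -> illegal
(5,6): flips 2 -> legal
(6,3): no bracket -> illegal
(6,4): no bracket -> illegal
(6,5): no bracket -> illegal
(6,6): no bracket -> illegal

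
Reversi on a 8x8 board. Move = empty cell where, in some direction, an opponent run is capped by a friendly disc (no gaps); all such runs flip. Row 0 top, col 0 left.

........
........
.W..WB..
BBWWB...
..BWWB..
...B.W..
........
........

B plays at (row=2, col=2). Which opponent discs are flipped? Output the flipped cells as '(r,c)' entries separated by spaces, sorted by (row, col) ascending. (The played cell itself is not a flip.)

Answer: (3,2)

Derivation:
Dir NW: first cell '.' (not opp) -> no flip
Dir N: first cell '.' (not opp) -> no flip
Dir NE: first cell '.' (not opp) -> no flip
Dir W: opp run (2,1), next='.' -> no flip
Dir E: first cell '.' (not opp) -> no flip
Dir SW: first cell 'B' (not opp) -> no flip
Dir S: opp run (3,2) capped by B -> flip
Dir SE: opp run (3,3) (4,4) (5,5), next='.' -> no flip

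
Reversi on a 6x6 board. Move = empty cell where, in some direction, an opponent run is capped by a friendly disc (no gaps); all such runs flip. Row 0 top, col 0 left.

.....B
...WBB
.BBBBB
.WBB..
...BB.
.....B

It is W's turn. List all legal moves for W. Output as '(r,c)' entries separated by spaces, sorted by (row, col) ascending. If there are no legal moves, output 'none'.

Answer: (1,1) (3,4) (3,5) (5,3)

Derivation:
(0,3): no bracket -> illegal
(0,4): no bracket -> illegal
(1,0): no bracket -> illegal
(1,1): flips 1 -> legal
(1,2): no bracket -> illegal
(2,0): no bracket -> illegal
(3,0): no bracket -> illegal
(3,4): flips 2 -> legal
(3,5): flips 1 -> legal
(4,1): no bracket -> illegal
(4,2): no bracket -> illegal
(4,5): no bracket -> illegal
(5,2): no bracket -> illegal
(5,3): flips 3 -> legal
(5,4): no bracket -> illegal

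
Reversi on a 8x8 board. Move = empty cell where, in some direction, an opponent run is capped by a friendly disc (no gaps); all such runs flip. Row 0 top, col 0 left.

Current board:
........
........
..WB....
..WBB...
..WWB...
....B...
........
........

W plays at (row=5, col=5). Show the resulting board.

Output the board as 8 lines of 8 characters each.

Place W at (5,5); scan 8 dirs for brackets.
Dir NW: opp run (4,4) (3,3) capped by W -> flip
Dir N: first cell '.' (not opp) -> no flip
Dir NE: first cell '.' (not opp) -> no flip
Dir W: opp run (5,4), next='.' -> no flip
Dir E: first cell '.' (not opp) -> no flip
Dir SW: first cell '.' (not opp) -> no flip
Dir S: first cell '.' (not opp) -> no flip
Dir SE: first cell '.' (not opp) -> no flip
All flips: (3,3) (4,4)

Answer: ........
........
..WB....
..WWB...
..WWW...
....BW..
........
........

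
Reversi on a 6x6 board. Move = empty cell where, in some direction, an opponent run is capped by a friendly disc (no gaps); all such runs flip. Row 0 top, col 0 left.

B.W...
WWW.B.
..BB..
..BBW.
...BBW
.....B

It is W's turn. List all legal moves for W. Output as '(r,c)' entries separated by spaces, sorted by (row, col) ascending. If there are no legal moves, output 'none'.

(0,1): no bracket -> illegal
(0,3): no bracket -> illegal
(0,4): no bracket -> illegal
(0,5): no bracket -> illegal
(1,3): no bracket -> illegal
(1,5): no bracket -> illegal
(2,1): no bracket -> illegal
(2,4): no bracket -> illegal
(2,5): no bracket -> illegal
(3,1): flips 2 -> legal
(3,5): no bracket -> illegal
(4,1): no bracket -> illegal
(4,2): flips 4 -> legal
(5,2): flips 1 -> legal
(5,3): no bracket -> illegal
(5,4): flips 1 -> legal

Answer: (3,1) (4,2) (5,2) (5,4)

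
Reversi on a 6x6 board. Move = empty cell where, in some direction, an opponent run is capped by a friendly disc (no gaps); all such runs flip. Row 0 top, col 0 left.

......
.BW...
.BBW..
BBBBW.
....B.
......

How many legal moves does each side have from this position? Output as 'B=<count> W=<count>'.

-- B to move --
(0,1): no bracket -> illegal
(0,2): flips 1 -> legal
(0,3): flips 1 -> legal
(1,3): flips 2 -> legal
(1,4): flips 1 -> legal
(2,4): flips 2 -> legal
(2,5): no bracket -> illegal
(3,5): flips 1 -> legal
(4,3): no bracket -> illegal
(4,5): no bracket -> illegal
B mobility = 6
-- W to move --
(0,0): no bracket -> illegal
(0,1): no bracket -> illegal
(0,2): no bracket -> illegal
(1,0): flips 1 -> legal
(1,3): no bracket -> illegal
(2,0): flips 2 -> legal
(2,4): no bracket -> illegal
(3,5): no bracket -> illegal
(4,0): no bracket -> illegal
(4,1): flips 1 -> legal
(4,2): flips 2 -> legal
(4,3): flips 1 -> legal
(4,5): no bracket -> illegal
(5,3): no bracket -> illegal
(5,4): flips 1 -> legal
(5,5): no bracket -> illegal
W mobility = 6

Answer: B=6 W=6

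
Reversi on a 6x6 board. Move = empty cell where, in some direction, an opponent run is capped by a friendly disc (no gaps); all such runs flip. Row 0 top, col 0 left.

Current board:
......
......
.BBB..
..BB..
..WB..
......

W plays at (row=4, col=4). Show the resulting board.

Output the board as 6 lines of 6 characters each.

Place W at (4,4); scan 8 dirs for brackets.
Dir NW: opp run (3,3) (2,2), next='.' -> no flip
Dir N: first cell '.' (not opp) -> no flip
Dir NE: first cell '.' (not opp) -> no flip
Dir W: opp run (4,3) capped by W -> flip
Dir E: first cell '.' (not opp) -> no flip
Dir SW: first cell '.' (not opp) -> no flip
Dir S: first cell '.' (not opp) -> no flip
Dir SE: first cell '.' (not opp) -> no flip
All flips: (4,3)

Answer: ......
......
.BBB..
..BB..
..WWW.
......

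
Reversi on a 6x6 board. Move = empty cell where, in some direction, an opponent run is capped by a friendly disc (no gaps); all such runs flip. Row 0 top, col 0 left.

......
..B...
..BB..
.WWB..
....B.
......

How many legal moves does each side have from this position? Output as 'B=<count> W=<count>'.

-- B to move --
(2,0): no bracket -> illegal
(2,1): no bracket -> illegal
(3,0): flips 2 -> legal
(4,0): flips 1 -> legal
(4,1): flips 1 -> legal
(4,2): flips 1 -> legal
(4,3): no bracket -> illegal
B mobility = 4
-- W to move --
(0,1): no bracket -> illegal
(0,2): flips 2 -> legal
(0,3): no bracket -> illegal
(1,1): no bracket -> illegal
(1,3): flips 1 -> legal
(1,4): flips 1 -> legal
(2,1): no bracket -> illegal
(2,4): no bracket -> illegal
(3,4): flips 1 -> legal
(3,5): no bracket -> illegal
(4,2): no bracket -> illegal
(4,3): no bracket -> illegal
(4,5): no bracket -> illegal
(5,3): no bracket -> illegal
(5,4): no bracket -> illegal
(5,5): no bracket -> illegal
W mobility = 4

Answer: B=4 W=4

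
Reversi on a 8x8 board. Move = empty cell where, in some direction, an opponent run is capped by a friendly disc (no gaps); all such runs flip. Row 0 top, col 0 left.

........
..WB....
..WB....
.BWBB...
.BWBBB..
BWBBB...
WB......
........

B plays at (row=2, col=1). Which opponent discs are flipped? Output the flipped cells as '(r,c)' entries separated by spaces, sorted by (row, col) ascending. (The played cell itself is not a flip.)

Dir NW: first cell '.' (not opp) -> no flip
Dir N: first cell '.' (not opp) -> no flip
Dir NE: opp run (1,2), next='.' -> no flip
Dir W: first cell '.' (not opp) -> no flip
Dir E: opp run (2,2) capped by B -> flip
Dir SW: first cell '.' (not opp) -> no flip
Dir S: first cell 'B' (not opp) -> no flip
Dir SE: opp run (3,2) capped by B -> flip

Answer: (2,2) (3,2)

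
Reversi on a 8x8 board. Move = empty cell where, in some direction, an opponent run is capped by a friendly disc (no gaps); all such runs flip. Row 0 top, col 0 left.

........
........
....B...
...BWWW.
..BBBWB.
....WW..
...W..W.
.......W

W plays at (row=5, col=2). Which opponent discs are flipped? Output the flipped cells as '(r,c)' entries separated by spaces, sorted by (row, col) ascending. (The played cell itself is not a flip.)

Dir NW: first cell '.' (not opp) -> no flip
Dir N: opp run (4,2), next='.' -> no flip
Dir NE: opp run (4,3) capped by W -> flip
Dir W: first cell '.' (not opp) -> no flip
Dir E: first cell '.' (not opp) -> no flip
Dir SW: first cell '.' (not opp) -> no flip
Dir S: first cell '.' (not opp) -> no flip
Dir SE: first cell 'W' (not opp) -> no flip

Answer: (4,3)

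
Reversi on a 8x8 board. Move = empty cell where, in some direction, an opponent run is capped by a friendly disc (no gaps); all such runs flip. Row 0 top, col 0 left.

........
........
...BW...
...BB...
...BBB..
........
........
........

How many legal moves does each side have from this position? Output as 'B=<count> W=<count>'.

Answer: B=3 W=3

Derivation:
-- B to move --
(1,3): no bracket -> illegal
(1,4): flips 1 -> legal
(1,5): flips 1 -> legal
(2,5): flips 1 -> legal
(3,5): no bracket -> illegal
B mobility = 3
-- W to move --
(1,2): no bracket -> illegal
(1,3): no bracket -> illegal
(1,4): no bracket -> illegal
(2,2): flips 1 -> legal
(2,5): no bracket -> illegal
(3,2): no bracket -> illegal
(3,5): no bracket -> illegal
(3,6): no bracket -> illegal
(4,2): flips 1 -> legal
(4,6): no bracket -> illegal
(5,2): no bracket -> illegal
(5,3): no bracket -> illegal
(5,4): flips 2 -> legal
(5,5): no bracket -> illegal
(5,6): no bracket -> illegal
W mobility = 3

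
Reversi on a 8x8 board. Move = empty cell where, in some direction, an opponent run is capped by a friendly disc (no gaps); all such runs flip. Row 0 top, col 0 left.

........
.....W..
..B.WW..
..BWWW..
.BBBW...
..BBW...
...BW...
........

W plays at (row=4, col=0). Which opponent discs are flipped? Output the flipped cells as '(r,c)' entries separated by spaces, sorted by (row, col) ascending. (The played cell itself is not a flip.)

Dir NW: edge -> no flip
Dir N: first cell '.' (not opp) -> no flip
Dir NE: first cell '.' (not opp) -> no flip
Dir W: edge -> no flip
Dir E: opp run (4,1) (4,2) (4,3) capped by W -> flip
Dir SW: edge -> no flip
Dir S: first cell '.' (not opp) -> no flip
Dir SE: first cell '.' (not opp) -> no flip

Answer: (4,1) (4,2) (4,3)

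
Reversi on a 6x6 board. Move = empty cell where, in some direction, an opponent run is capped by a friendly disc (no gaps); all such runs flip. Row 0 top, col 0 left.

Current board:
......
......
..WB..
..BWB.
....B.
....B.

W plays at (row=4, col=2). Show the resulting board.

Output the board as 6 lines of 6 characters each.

Answer: ......
......
..WB..
..WWB.
..W.B.
....B.

Derivation:
Place W at (4,2); scan 8 dirs for brackets.
Dir NW: first cell '.' (not opp) -> no flip
Dir N: opp run (3,2) capped by W -> flip
Dir NE: first cell 'W' (not opp) -> no flip
Dir W: first cell '.' (not opp) -> no flip
Dir E: first cell '.' (not opp) -> no flip
Dir SW: first cell '.' (not opp) -> no flip
Dir S: first cell '.' (not opp) -> no flip
Dir SE: first cell '.' (not opp) -> no flip
All flips: (3,2)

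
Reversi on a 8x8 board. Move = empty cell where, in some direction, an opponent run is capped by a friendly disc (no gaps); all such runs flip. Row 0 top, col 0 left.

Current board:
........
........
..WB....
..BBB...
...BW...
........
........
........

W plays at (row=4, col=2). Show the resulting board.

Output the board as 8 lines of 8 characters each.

Place W at (4,2); scan 8 dirs for brackets.
Dir NW: first cell '.' (not opp) -> no flip
Dir N: opp run (3,2) capped by W -> flip
Dir NE: opp run (3,3), next='.' -> no flip
Dir W: first cell '.' (not opp) -> no flip
Dir E: opp run (4,3) capped by W -> flip
Dir SW: first cell '.' (not opp) -> no flip
Dir S: first cell '.' (not opp) -> no flip
Dir SE: first cell '.' (not opp) -> no flip
All flips: (3,2) (4,3)

Answer: ........
........
..WB....
..WBB...
..WWW...
........
........
........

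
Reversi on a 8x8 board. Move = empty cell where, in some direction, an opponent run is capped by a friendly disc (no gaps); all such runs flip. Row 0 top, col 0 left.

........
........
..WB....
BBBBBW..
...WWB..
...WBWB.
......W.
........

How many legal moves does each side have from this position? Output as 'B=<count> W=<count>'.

Answer: B=12 W=10

Derivation:
-- B to move --
(1,1): flips 1 -> legal
(1,2): flips 1 -> legal
(1,3): flips 1 -> legal
(2,1): flips 1 -> legal
(2,4): no bracket -> illegal
(2,5): flips 1 -> legal
(2,6): no bracket -> illegal
(3,6): flips 1 -> legal
(4,2): flips 2 -> legal
(4,6): no bracket -> illegal
(5,2): flips 2 -> legal
(5,7): no bracket -> illegal
(6,2): no bracket -> illegal
(6,3): flips 2 -> legal
(6,4): no bracket -> illegal
(6,5): flips 1 -> legal
(6,7): no bracket -> illegal
(7,5): no bracket -> illegal
(7,6): flips 1 -> legal
(7,7): flips 3 -> legal
B mobility = 12
-- W to move --
(1,2): no bracket -> illegal
(1,3): flips 2 -> legal
(1,4): no bracket -> illegal
(2,0): no bracket -> illegal
(2,1): flips 1 -> legal
(2,4): flips 2 -> legal
(2,5): flips 1 -> legal
(3,6): no bracket -> illegal
(4,0): flips 1 -> legal
(4,1): no bracket -> illegal
(4,2): flips 1 -> legal
(4,6): flips 2 -> legal
(4,7): no bracket -> illegal
(5,7): flips 1 -> legal
(6,3): no bracket -> illegal
(6,4): flips 1 -> legal
(6,5): flips 1 -> legal
(6,7): no bracket -> illegal
W mobility = 10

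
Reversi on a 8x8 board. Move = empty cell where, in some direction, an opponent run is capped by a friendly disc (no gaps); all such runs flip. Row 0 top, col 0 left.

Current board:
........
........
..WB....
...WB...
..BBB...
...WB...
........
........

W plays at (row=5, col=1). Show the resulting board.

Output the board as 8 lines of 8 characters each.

Answer: ........
........
..WB....
...WB...
..WBB...
.W.WB...
........
........

Derivation:
Place W at (5,1); scan 8 dirs for brackets.
Dir NW: first cell '.' (not opp) -> no flip
Dir N: first cell '.' (not opp) -> no flip
Dir NE: opp run (4,2) capped by W -> flip
Dir W: first cell '.' (not opp) -> no flip
Dir E: first cell '.' (not opp) -> no flip
Dir SW: first cell '.' (not opp) -> no flip
Dir S: first cell '.' (not opp) -> no flip
Dir SE: first cell '.' (not opp) -> no flip
All flips: (4,2)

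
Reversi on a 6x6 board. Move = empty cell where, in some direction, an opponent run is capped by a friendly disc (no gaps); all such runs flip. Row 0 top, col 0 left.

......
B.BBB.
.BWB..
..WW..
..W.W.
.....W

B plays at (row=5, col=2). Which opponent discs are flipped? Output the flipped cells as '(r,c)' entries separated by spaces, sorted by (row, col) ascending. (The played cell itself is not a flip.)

Answer: (2,2) (3,2) (4,2)

Derivation:
Dir NW: first cell '.' (not opp) -> no flip
Dir N: opp run (4,2) (3,2) (2,2) capped by B -> flip
Dir NE: first cell '.' (not opp) -> no flip
Dir W: first cell '.' (not opp) -> no flip
Dir E: first cell '.' (not opp) -> no flip
Dir SW: edge -> no flip
Dir S: edge -> no flip
Dir SE: edge -> no flip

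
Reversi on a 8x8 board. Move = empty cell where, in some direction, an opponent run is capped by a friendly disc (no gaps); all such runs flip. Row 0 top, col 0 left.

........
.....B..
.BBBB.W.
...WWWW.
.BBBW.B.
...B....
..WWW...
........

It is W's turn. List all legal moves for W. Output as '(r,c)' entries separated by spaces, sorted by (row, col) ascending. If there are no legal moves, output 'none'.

(0,4): flips 1 -> legal
(0,5): no bracket -> illegal
(0,6): flips 2 -> legal
(1,0): no bracket -> illegal
(1,1): flips 1 -> legal
(1,2): flips 1 -> legal
(1,3): flips 2 -> legal
(1,4): flips 1 -> legal
(1,6): no bracket -> illegal
(2,0): no bracket -> illegal
(2,5): no bracket -> illegal
(3,0): no bracket -> illegal
(3,1): flips 2 -> legal
(3,2): no bracket -> illegal
(3,7): no bracket -> illegal
(4,0): flips 3 -> legal
(4,5): no bracket -> illegal
(4,7): no bracket -> illegal
(5,0): no bracket -> illegal
(5,1): flips 1 -> legal
(5,2): flips 1 -> legal
(5,4): no bracket -> illegal
(5,5): no bracket -> illegal
(5,6): flips 1 -> legal
(5,7): flips 1 -> legal

Answer: (0,4) (0,6) (1,1) (1,2) (1,3) (1,4) (3,1) (4,0) (5,1) (5,2) (5,6) (5,7)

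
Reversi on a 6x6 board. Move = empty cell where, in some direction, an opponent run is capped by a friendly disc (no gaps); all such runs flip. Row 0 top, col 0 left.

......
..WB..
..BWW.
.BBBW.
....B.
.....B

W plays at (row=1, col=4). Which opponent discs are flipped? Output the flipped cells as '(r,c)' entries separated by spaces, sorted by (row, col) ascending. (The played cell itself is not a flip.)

Answer: (1,3)

Derivation:
Dir NW: first cell '.' (not opp) -> no flip
Dir N: first cell '.' (not opp) -> no flip
Dir NE: first cell '.' (not opp) -> no flip
Dir W: opp run (1,3) capped by W -> flip
Dir E: first cell '.' (not opp) -> no flip
Dir SW: first cell 'W' (not opp) -> no flip
Dir S: first cell 'W' (not opp) -> no flip
Dir SE: first cell '.' (not opp) -> no flip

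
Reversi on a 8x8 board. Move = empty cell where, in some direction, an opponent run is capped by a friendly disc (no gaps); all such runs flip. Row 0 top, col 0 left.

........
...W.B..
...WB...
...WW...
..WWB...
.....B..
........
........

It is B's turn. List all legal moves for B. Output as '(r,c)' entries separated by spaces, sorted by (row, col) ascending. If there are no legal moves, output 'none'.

(0,2): flips 1 -> legal
(0,3): no bracket -> illegal
(0,4): no bracket -> illegal
(1,2): no bracket -> illegal
(1,4): no bracket -> illegal
(2,2): flips 2 -> legal
(2,5): no bracket -> illegal
(3,1): no bracket -> illegal
(3,2): no bracket -> illegal
(3,5): no bracket -> illegal
(4,1): flips 2 -> legal
(4,5): no bracket -> illegal
(5,1): flips 2 -> legal
(5,2): no bracket -> illegal
(5,3): no bracket -> illegal
(5,4): no bracket -> illegal

Answer: (0,2) (2,2) (4,1) (5,1)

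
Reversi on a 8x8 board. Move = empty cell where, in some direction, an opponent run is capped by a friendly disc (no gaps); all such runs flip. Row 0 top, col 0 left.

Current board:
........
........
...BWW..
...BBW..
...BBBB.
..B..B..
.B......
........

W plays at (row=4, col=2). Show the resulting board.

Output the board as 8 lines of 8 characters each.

Place W at (4,2); scan 8 dirs for brackets.
Dir NW: first cell '.' (not opp) -> no flip
Dir N: first cell '.' (not opp) -> no flip
Dir NE: opp run (3,3) capped by W -> flip
Dir W: first cell '.' (not opp) -> no flip
Dir E: opp run (4,3) (4,4) (4,5) (4,6), next='.' -> no flip
Dir SW: first cell '.' (not opp) -> no flip
Dir S: opp run (5,2), next='.' -> no flip
Dir SE: first cell '.' (not opp) -> no flip
All flips: (3,3)

Answer: ........
........
...BWW..
...WBW..
..WBBBB.
..B..B..
.B......
........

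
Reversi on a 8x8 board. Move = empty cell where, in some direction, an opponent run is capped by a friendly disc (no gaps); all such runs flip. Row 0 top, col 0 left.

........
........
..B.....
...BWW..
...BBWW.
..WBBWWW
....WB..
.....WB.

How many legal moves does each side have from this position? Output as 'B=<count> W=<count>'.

-- B to move --
(2,3): no bracket -> illegal
(2,4): flips 1 -> legal
(2,5): flips 4 -> legal
(2,6): flips 1 -> legal
(3,6): flips 3 -> legal
(3,7): no bracket -> illegal
(4,1): no bracket -> illegal
(4,2): no bracket -> illegal
(4,7): flips 3 -> legal
(5,1): flips 1 -> legal
(6,1): flips 1 -> legal
(6,2): no bracket -> illegal
(6,3): flips 1 -> legal
(6,6): flips 1 -> legal
(6,7): no bracket -> illegal
(7,3): no bracket -> illegal
(7,4): flips 2 -> legal
B mobility = 10
-- W to move --
(1,1): flips 3 -> legal
(1,2): no bracket -> illegal
(1,3): no bracket -> illegal
(2,1): no bracket -> illegal
(2,3): no bracket -> illegal
(2,4): no bracket -> illegal
(3,1): no bracket -> illegal
(3,2): flips 1 -> legal
(4,2): flips 3 -> legal
(6,2): flips 2 -> legal
(6,3): flips 1 -> legal
(6,6): flips 1 -> legal
(6,7): no bracket -> illegal
(7,4): flips 1 -> legal
(7,7): flips 1 -> legal
W mobility = 8

Answer: B=10 W=8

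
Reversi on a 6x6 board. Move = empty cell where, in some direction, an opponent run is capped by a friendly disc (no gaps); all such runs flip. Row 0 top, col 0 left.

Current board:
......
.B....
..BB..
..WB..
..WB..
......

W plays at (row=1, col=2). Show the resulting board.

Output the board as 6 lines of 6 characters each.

Place W at (1,2); scan 8 dirs for brackets.
Dir NW: first cell '.' (not opp) -> no flip
Dir N: first cell '.' (not opp) -> no flip
Dir NE: first cell '.' (not opp) -> no flip
Dir W: opp run (1,1), next='.' -> no flip
Dir E: first cell '.' (not opp) -> no flip
Dir SW: first cell '.' (not opp) -> no flip
Dir S: opp run (2,2) capped by W -> flip
Dir SE: opp run (2,3), next='.' -> no flip
All flips: (2,2)

Answer: ......
.BW...
..WB..
..WB..
..WB..
......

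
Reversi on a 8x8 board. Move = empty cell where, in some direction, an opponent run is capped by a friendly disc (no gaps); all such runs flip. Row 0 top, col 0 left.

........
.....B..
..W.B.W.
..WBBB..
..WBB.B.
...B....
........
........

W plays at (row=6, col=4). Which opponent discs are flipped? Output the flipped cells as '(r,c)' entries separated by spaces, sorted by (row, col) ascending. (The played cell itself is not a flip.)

Dir NW: opp run (5,3) capped by W -> flip
Dir N: first cell '.' (not opp) -> no flip
Dir NE: first cell '.' (not opp) -> no flip
Dir W: first cell '.' (not opp) -> no flip
Dir E: first cell '.' (not opp) -> no flip
Dir SW: first cell '.' (not opp) -> no flip
Dir S: first cell '.' (not opp) -> no flip
Dir SE: first cell '.' (not opp) -> no flip

Answer: (5,3)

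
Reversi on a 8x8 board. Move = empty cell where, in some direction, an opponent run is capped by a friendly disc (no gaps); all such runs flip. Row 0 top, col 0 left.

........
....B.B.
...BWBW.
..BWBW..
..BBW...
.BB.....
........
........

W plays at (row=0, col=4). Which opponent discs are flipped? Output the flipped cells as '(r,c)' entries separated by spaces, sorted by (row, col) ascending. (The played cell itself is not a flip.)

Answer: (1,4)

Derivation:
Dir NW: edge -> no flip
Dir N: edge -> no flip
Dir NE: edge -> no flip
Dir W: first cell '.' (not opp) -> no flip
Dir E: first cell '.' (not opp) -> no flip
Dir SW: first cell '.' (not opp) -> no flip
Dir S: opp run (1,4) capped by W -> flip
Dir SE: first cell '.' (not opp) -> no flip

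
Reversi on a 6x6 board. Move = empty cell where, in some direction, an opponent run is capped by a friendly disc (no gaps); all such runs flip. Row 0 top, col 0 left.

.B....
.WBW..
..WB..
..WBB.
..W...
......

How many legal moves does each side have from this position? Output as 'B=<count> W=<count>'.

Answer: B=9 W=6

Derivation:
-- B to move --
(0,0): flips 2 -> legal
(0,2): no bracket -> illegal
(0,3): flips 1 -> legal
(0,4): no bracket -> illegal
(1,0): flips 1 -> legal
(1,4): flips 1 -> legal
(2,0): no bracket -> illegal
(2,1): flips 2 -> legal
(2,4): no bracket -> illegal
(3,1): flips 1 -> legal
(4,1): flips 1 -> legal
(4,3): no bracket -> illegal
(5,1): flips 1 -> legal
(5,2): flips 3 -> legal
(5,3): no bracket -> illegal
B mobility = 9
-- W to move --
(0,0): no bracket -> illegal
(0,2): flips 1 -> legal
(0,3): no bracket -> illegal
(1,0): no bracket -> illegal
(1,4): flips 1 -> legal
(2,1): no bracket -> illegal
(2,4): flips 2 -> legal
(2,5): no bracket -> illegal
(3,5): flips 2 -> legal
(4,3): flips 2 -> legal
(4,4): flips 1 -> legal
(4,5): no bracket -> illegal
W mobility = 6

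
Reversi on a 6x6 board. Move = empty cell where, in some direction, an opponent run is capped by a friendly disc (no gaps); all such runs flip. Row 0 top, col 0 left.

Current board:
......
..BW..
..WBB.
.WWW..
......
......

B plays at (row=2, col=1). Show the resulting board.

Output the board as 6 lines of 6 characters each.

Place B at (2,1); scan 8 dirs for brackets.
Dir NW: first cell '.' (not opp) -> no flip
Dir N: first cell '.' (not opp) -> no flip
Dir NE: first cell 'B' (not opp) -> no flip
Dir W: first cell '.' (not opp) -> no flip
Dir E: opp run (2,2) capped by B -> flip
Dir SW: first cell '.' (not opp) -> no flip
Dir S: opp run (3,1), next='.' -> no flip
Dir SE: opp run (3,2), next='.' -> no flip
All flips: (2,2)

Answer: ......
..BW..
.BBBB.
.WWW..
......
......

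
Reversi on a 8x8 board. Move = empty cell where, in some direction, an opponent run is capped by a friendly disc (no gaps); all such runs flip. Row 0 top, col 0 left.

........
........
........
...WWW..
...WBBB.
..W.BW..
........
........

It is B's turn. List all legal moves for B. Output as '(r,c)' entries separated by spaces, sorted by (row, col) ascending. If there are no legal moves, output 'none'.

Answer: (2,2) (2,3) (2,4) (2,5) (2,6) (3,2) (4,2) (5,6) (6,4) (6,5) (6,6)

Derivation:
(2,2): flips 1 -> legal
(2,3): flips 1 -> legal
(2,4): flips 2 -> legal
(2,5): flips 1 -> legal
(2,6): flips 1 -> legal
(3,2): flips 1 -> legal
(3,6): no bracket -> illegal
(4,1): no bracket -> illegal
(4,2): flips 1 -> legal
(5,1): no bracket -> illegal
(5,3): no bracket -> illegal
(5,6): flips 1 -> legal
(6,1): no bracket -> illegal
(6,2): no bracket -> illegal
(6,3): no bracket -> illegal
(6,4): flips 1 -> legal
(6,5): flips 1 -> legal
(6,6): flips 1 -> legal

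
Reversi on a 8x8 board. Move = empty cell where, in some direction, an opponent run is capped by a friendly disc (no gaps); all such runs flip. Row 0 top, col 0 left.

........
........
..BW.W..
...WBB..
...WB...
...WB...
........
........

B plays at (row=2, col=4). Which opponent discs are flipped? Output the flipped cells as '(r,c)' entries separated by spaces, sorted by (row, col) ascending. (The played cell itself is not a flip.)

Dir NW: first cell '.' (not opp) -> no flip
Dir N: first cell '.' (not opp) -> no flip
Dir NE: first cell '.' (not opp) -> no flip
Dir W: opp run (2,3) capped by B -> flip
Dir E: opp run (2,5), next='.' -> no flip
Dir SW: opp run (3,3), next='.' -> no flip
Dir S: first cell 'B' (not opp) -> no flip
Dir SE: first cell 'B' (not opp) -> no flip

Answer: (2,3)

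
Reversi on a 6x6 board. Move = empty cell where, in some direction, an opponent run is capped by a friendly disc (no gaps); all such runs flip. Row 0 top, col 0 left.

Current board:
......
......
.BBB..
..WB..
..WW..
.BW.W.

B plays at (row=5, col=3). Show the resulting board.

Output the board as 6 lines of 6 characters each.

Answer: ......
......
.BBB..
..WB..
..WB..
.BBBW.

Derivation:
Place B at (5,3); scan 8 dirs for brackets.
Dir NW: opp run (4,2), next='.' -> no flip
Dir N: opp run (4,3) capped by B -> flip
Dir NE: first cell '.' (not opp) -> no flip
Dir W: opp run (5,2) capped by B -> flip
Dir E: opp run (5,4), next='.' -> no flip
Dir SW: edge -> no flip
Dir S: edge -> no flip
Dir SE: edge -> no flip
All flips: (4,3) (5,2)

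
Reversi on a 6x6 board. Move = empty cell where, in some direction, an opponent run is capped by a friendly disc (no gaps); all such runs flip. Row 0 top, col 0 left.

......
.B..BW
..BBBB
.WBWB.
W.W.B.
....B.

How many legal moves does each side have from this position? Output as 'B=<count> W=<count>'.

-- B to move --
(0,4): no bracket -> illegal
(0,5): flips 1 -> legal
(2,0): no bracket -> illegal
(2,1): no bracket -> illegal
(3,0): flips 1 -> legal
(4,1): no bracket -> illegal
(4,3): flips 1 -> legal
(5,0): no bracket -> illegal
(5,1): flips 2 -> legal
(5,2): flips 1 -> legal
(5,3): no bracket -> illegal
B mobility = 5
-- W to move --
(0,0): flips 2 -> legal
(0,1): no bracket -> illegal
(0,2): no bracket -> illegal
(0,3): no bracket -> illegal
(0,4): no bracket -> illegal
(0,5): no bracket -> illegal
(1,0): no bracket -> illegal
(1,2): flips 2 -> legal
(1,3): flips 3 -> legal
(2,0): no bracket -> illegal
(2,1): no bracket -> illegal
(3,5): flips 2 -> legal
(4,1): no bracket -> illegal
(4,3): no bracket -> illegal
(4,5): no bracket -> illegal
(5,3): no bracket -> illegal
(5,5): flips 1 -> legal
W mobility = 5

Answer: B=5 W=5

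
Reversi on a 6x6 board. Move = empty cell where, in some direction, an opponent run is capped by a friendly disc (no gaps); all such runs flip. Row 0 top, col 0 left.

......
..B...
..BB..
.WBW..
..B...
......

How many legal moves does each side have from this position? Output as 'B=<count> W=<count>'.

-- B to move --
(2,0): flips 1 -> legal
(2,1): no bracket -> illegal
(2,4): flips 1 -> legal
(3,0): flips 1 -> legal
(3,4): flips 1 -> legal
(4,0): flips 1 -> legal
(4,1): no bracket -> illegal
(4,3): flips 1 -> legal
(4,4): flips 1 -> legal
B mobility = 7
-- W to move --
(0,1): no bracket -> illegal
(0,2): no bracket -> illegal
(0,3): no bracket -> illegal
(1,1): flips 1 -> legal
(1,3): flips 2 -> legal
(1,4): no bracket -> illegal
(2,1): no bracket -> illegal
(2,4): no bracket -> illegal
(3,4): no bracket -> illegal
(4,1): no bracket -> illegal
(4,3): no bracket -> illegal
(5,1): flips 1 -> legal
(5,2): no bracket -> illegal
(5,3): flips 1 -> legal
W mobility = 4

Answer: B=7 W=4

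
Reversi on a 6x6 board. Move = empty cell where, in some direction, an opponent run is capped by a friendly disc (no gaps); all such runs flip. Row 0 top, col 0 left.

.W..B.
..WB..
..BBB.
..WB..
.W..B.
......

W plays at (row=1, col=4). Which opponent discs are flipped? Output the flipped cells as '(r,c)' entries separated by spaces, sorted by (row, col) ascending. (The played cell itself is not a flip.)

Answer: (1,3) (2,3)

Derivation:
Dir NW: first cell '.' (not opp) -> no flip
Dir N: opp run (0,4), next=edge -> no flip
Dir NE: first cell '.' (not opp) -> no flip
Dir W: opp run (1,3) capped by W -> flip
Dir E: first cell '.' (not opp) -> no flip
Dir SW: opp run (2,3) capped by W -> flip
Dir S: opp run (2,4), next='.' -> no flip
Dir SE: first cell '.' (not opp) -> no flip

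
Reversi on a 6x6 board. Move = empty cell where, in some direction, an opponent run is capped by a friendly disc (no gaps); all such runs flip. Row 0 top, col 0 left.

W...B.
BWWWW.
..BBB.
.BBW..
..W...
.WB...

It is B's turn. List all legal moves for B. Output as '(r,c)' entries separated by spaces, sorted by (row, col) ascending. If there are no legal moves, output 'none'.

(0,1): flips 1 -> legal
(0,2): flips 2 -> legal
(0,3): flips 1 -> legal
(0,5): flips 1 -> legal
(1,5): flips 4 -> legal
(2,0): no bracket -> illegal
(2,1): no bracket -> illegal
(2,5): no bracket -> illegal
(3,4): flips 1 -> legal
(4,0): no bracket -> illegal
(4,1): no bracket -> illegal
(4,3): flips 1 -> legal
(4,4): flips 1 -> legal
(5,0): flips 1 -> legal
(5,3): flips 1 -> legal

Answer: (0,1) (0,2) (0,3) (0,5) (1,5) (3,4) (4,3) (4,4) (5,0) (5,3)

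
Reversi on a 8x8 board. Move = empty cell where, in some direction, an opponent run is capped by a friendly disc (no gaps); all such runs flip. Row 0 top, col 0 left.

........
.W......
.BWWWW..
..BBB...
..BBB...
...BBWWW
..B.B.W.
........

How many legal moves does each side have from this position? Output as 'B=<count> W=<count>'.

-- B to move --
(0,0): flips 2 -> legal
(0,1): flips 1 -> legal
(0,2): no bracket -> illegal
(1,0): no bracket -> illegal
(1,2): flips 2 -> legal
(1,3): flips 1 -> legal
(1,4): flips 2 -> legal
(1,5): flips 1 -> legal
(1,6): flips 1 -> legal
(2,0): no bracket -> illegal
(2,6): flips 4 -> legal
(3,1): no bracket -> illegal
(3,5): no bracket -> illegal
(3,6): no bracket -> illegal
(4,5): no bracket -> illegal
(4,6): flips 1 -> legal
(4,7): no bracket -> illegal
(6,5): no bracket -> illegal
(6,7): no bracket -> illegal
(7,5): no bracket -> illegal
(7,6): no bracket -> illegal
(7,7): flips 2 -> legal
B mobility = 10
-- W to move --
(1,0): no bracket -> illegal
(1,2): no bracket -> illegal
(2,0): flips 1 -> legal
(3,0): no bracket -> illegal
(3,1): flips 1 -> legal
(3,5): no bracket -> illegal
(4,1): flips 1 -> legal
(4,5): flips 1 -> legal
(5,1): flips 2 -> legal
(5,2): flips 6 -> legal
(6,1): no bracket -> illegal
(6,3): flips 3 -> legal
(6,5): no bracket -> illegal
(7,1): no bracket -> illegal
(7,2): no bracket -> illegal
(7,3): flips 1 -> legal
(7,4): flips 4 -> legal
(7,5): no bracket -> illegal
W mobility = 9

Answer: B=10 W=9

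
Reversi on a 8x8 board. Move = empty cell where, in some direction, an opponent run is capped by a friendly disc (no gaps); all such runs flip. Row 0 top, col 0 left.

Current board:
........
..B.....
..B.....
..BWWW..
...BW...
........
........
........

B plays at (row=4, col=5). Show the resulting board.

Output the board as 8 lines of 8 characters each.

Place B at (4,5); scan 8 dirs for brackets.
Dir NW: opp run (3,4), next='.' -> no flip
Dir N: opp run (3,5), next='.' -> no flip
Dir NE: first cell '.' (not opp) -> no flip
Dir W: opp run (4,4) capped by B -> flip
Dir E: first cell '.' (not opp) -> no flip
Dir SW: first cell '.' (not opp) -> no flip
Dir S: first cell '.' (not opp) -> no flip
Dir SE: first cell '.' (not opp) -> no flip
All flips: (4,4)

Answer: ........
..B.....
..B.....
..BWWW..
...BBB..
........
........
........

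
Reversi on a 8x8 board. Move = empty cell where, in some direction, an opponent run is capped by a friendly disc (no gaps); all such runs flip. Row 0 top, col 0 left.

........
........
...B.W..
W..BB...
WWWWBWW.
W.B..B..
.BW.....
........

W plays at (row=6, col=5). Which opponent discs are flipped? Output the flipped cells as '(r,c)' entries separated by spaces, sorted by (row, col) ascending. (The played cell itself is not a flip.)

Answer: (5,5)

Derivation:
Dir NW: first cell '.' (not opp) -> no flip
Dir N: opp run (5,5) capped by W -> flip
Dir NE: first cell '.' (not opp) -> no flip
Dir W: first cell '.' (not opp) -> no flip
Dir E: first cell '.' (not opp) -> no flip
Dir SW: first cell '.' (not opp) -> no flip
Dir S: first cell '.' (not opp) -> no flip
Dir SE: first cell '.' (not opp) -> no flip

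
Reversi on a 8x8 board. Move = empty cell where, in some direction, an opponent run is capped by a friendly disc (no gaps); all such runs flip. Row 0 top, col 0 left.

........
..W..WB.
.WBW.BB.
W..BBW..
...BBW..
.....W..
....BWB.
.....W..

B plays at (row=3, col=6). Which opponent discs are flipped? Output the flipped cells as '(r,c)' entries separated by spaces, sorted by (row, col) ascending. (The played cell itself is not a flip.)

Answer: (3,5)

Derivation:
Dir NW: first cell 'B' (not opp) -> no flip
Dir N: first cell 'B' (not opp) -> no flip
Dir NE: first cell '.' (not opp) -> no flip
Dir W: opp run (3,5) capped by B -> flip
Dir E: first cell '.' (not opp) -> no flip
Dir SW: opp run (4,5), next='.' -> no flip
Dir S: first cell '.' (not opp) -> no flip
Dir SE: first cell '.' (not opp) -> no flip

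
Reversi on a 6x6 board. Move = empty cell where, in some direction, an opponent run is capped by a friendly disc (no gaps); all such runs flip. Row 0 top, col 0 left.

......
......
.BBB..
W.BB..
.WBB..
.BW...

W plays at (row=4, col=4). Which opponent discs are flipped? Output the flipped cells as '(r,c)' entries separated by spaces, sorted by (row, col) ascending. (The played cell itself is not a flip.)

Dir NW: opp run (3,3) (2,2), next='.' -> no flip
Dir N: first cell '.' (not opp) -> no flip
Dir NE: first cell '.' (not opp) -> no flip
Dir W: opp run (4,3) (4,2) capped by W -> flip
Dir E: first cell '.' (not opp) -> no flip
Dir SW: first cell '.' (not opp) -> no flip
Dir S: first cell '.' (not opp) -> no flip
Dir SE: first cell '.' (not opp) -> no flip

Answer: (4,2) (4,3)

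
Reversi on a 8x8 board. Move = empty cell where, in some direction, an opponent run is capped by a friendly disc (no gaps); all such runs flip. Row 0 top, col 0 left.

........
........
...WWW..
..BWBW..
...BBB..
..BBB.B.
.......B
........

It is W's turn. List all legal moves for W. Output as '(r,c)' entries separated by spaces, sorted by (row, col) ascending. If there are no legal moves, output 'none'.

Answer: (3,1) (4,1) (5,5) (6,1) (6,2) (6,3) (6,4)

Derivation:
(2,1): no bracket -> illegal
(2,2): no bracket -> illegal
(3,1): flips 1 -> legal
(3,6): no bracket -> illegal
(4,1): flips 1 -> legal
(4,2): no bracket -> illegal
(4,6): no bracket -> illegal
(4,7): no bracket -> illegal
(5,1): no bracket -> illegal
(5,5): flips 2 -> legal
(5,7): no bracket -> illegal
(6,1): flips 3 -> legal
(6,2): flips 2 -> legal
(6,3): flips 2 -> legal
(6,4): flips 3 -> legal
(6,5): no bracket -> illegal
(6,6): no bracket -> illegal
(7,6): no bracket -> illegal
(7,7): no bracket -> illegal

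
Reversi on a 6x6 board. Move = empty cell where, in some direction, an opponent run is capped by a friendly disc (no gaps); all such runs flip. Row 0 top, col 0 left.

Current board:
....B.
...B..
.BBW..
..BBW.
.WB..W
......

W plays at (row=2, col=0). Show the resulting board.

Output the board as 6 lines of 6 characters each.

Place W at (2,0); scan 8 dirs for brackets.
Dir NW: edge -> no flip
Dir N: first cell '.' (not opp) -> no flip
Dir NE: first cell '.' (not opp) -> no flip
Dir W: edge -> no flip
Dir E: opp run (2,1) (2,2) capped by W -> flip
Dir SW: edge -> no flip
Dir S: first cell '.' (not opp) -> no flip
Dir SE: first cell '.' (not opp) -> no flip
All flips: (2,1) (2,2)

Answer: ....B.
...B..
WWWW..
..BBW.
.WB..W
......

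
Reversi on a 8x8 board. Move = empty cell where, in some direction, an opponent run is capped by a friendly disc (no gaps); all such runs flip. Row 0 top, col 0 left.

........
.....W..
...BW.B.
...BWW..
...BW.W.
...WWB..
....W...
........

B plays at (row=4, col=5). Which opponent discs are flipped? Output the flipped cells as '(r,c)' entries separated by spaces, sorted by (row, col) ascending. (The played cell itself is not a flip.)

Dir NW: opp run (3,4) capped by B -> flip
Dir N: opp run (3,5), next='.' -> no flip
Dir NE: first cell '.' (not opp) -> no flip
Dir W: opp run (4,4) capped by B -> flip
Dir E: opp run (4,6), next='.' -> no flip
Dir SW: opp run (5,4), next='.' -> no flip
Dir S: first cell 'B' (not opp) -> no flip
Dir SE: first cell '.' (not opp) -> no flip

Answer: (3,4) (4,4)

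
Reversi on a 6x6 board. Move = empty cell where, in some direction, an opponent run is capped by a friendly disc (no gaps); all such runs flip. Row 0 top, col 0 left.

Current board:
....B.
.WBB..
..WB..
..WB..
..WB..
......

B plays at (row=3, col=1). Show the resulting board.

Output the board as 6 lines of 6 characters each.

Place B at (3,1); scan 8 dirs for brackets.
Dir NW: first cell '.' (not opp) -> no flip
Dir N: first cell '.' (not opp) -> no flip
Dir NE: opp run (2,2) capped by B -> flip
Dir W: first cell '.' (not opp) -> no flip
Dir E: opp run (3,2) capped by B -> flip
Dir SW: first cell '.' (not opp) -> no flip
Dir S: first cell '.' (not opp) -> no flip
Dir SE: opp run (4,2), next='.' -> no flip
All flips: (2,2) (3,2)

Answer: ....B.
.WBB..
..BB..
.BBB..
..WB..
......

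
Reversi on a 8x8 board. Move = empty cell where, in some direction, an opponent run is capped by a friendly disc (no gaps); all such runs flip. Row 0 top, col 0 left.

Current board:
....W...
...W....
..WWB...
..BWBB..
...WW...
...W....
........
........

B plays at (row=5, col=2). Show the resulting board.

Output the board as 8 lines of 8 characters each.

Place B at (5,2); scan 8 dirs for brackets.
Dir NW: first cell '.' (not opp) -> no flip
Dir N: first cell '.' (not opp) -> no flip
Dir NE: opp run (4,3) capped by B -> flip
Dir W: first cell '.' (not opp) -> no flip
Dir E: opp run (5,3), next='.' -> no flip
Dir SW: first cell '.' (not opp) -> no flip
Dir S: first cell '.' (not opp) -> no flip
Dir SE: first cell '.' (not opp) -> no flip
All flips: (4,3)

Answer: ....W...
...W....
..WWB...
..BWBB..
...BW...
..BW....
........
........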